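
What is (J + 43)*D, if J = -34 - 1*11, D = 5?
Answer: -10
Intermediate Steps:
J = -45 (J = -34 - 11 = -45)
(J + 43)*D = (-45 + 43)*5 = -2*5 = -10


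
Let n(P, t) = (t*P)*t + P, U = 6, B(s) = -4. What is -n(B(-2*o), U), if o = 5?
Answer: 148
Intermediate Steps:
n(P, t) = P + P*t² (n(P, t) = (P*t)*t + P = P*t² + P = P + P*t²)
-n(B(-2*o), U) = -(-4)*(1 + 6²) = -(-4)*(1 + 36) = -(-4)*37 = -1*(-148) = 148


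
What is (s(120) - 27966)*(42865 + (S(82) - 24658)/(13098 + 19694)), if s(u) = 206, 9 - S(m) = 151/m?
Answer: -199975342136385/168059 ≈ -1.1899e+9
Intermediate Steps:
S(m) = 9 - 151/m
(s(120) - 27966)*(42865 + (S(82) - 24658)/(13098 + 19694)) = (206 - 27966)*(42865 + ((9 - 151/82) - 24658)/(13098 + 19694)) = -27760*(42865 + ((9 - 151*1/82) - 24658)/32792) = -27760*(42865 + ((9 - 151/82) - 24658)*(1/32792)) = -27760*(42865 + (587/82 - 24658)*(1/32792)) = -27760*(42865 - 2021369/82*1/32792) = -27760*(42865 - 2021369/2688944) = -27760*115259563191/2688944 = -199975342136385/168059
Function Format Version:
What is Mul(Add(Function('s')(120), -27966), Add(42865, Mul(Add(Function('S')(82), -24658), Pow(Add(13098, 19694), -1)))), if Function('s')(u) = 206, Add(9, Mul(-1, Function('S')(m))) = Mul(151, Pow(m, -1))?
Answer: Rational(-199975342136385, 168059) ≈ -1.1899e+9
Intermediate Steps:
Function('S')(m) = Add(9, Mul(-151, Pow(m, -1))) (Function('S')(m) = Add(9, Mul(-1, Mul(151, Pow(m, -1)))) = Add(9, Mul(-151, Pow(m, -1))))
Mul(Add(Function('s')(120), -27966), Add(42865, Mul(Add(Function('S')(82), -24658), Pow(Add(13098, 19694), -1)))) = Mul(Add(206, -27966), Add(42865, Mul(Add(Add(9, Mul(-151, Pow(82, -1))), -24658), Pow(Add(13098, 19694), -1)))) = Mul(-27760, Add(42865, Mul(Add(Add(9, Mul(-151, Rational(1, 82))), -24658), Pow(32792, -1)))) = Mul(-27760, Add(42865, Mul(Add(Add(9, Rational(-151, 82)), -24658), Rational(1, 32792)))) = Mul(-27760, Add(42865, Mul(Add(Rational(587, 82), -24658), Rational(1, 32792)))) = Mul(-27760, Add(42865, Mul(Rational(-2021369, 82), Rational(1, 32792)))) = Mul(-27760, Add(42865, Rational(-2021369, 2688944))) = Mul(-27760, Rational(115259563191, 2688944)) = Rational(-199975342136385, 168059)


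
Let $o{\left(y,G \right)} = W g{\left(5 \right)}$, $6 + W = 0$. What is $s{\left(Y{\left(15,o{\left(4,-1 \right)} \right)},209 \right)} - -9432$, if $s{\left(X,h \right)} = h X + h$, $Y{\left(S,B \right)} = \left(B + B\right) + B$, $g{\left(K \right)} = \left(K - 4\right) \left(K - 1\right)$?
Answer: $-5407$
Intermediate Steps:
$g{\left(K \right)} = \left(-1 + K\right) \left(-4 + K\right)$ ($g{\left(K \right)} = \left(-4 + K\right) \left(-1 + K\right) = \left(-1 + K\right) \left(-4 + K\right)$)
$W = -6$ ($W = -6 + 0 = -6$)
$o{\left(y,G \right)} = -24$ ($o{\left(y,G \right)} = - 6 \left(4 + 5^{2} - 25\right) = - 6 \left(4 + 25 - 25\right) = \left(-6\right) 4 = -24$)
$Y{\left(S,B \right)} = 3 B$ ($Y{\left(S,B \right)} = 2 B + B = 3 B$)
$s{\left(X,h \right)} = h + X h$ ($s{\left(X,h \right)} = X h + h = h + X h$)
$s{\left(Y{\left(15,o{\left(4,-1 \right)} \right)},209 \right)} - -9432 = 209 \left(1 + 3 \left(-24\right)\right) - -9432 = 209 \left(1 - 72\right) + 9432 = 209 \left(-71\right) + 9432 = -14839 + 9432 = -5407$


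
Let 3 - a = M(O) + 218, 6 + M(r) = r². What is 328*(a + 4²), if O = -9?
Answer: -89872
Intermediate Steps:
M(r) = -6 + r²
a = -290 (a = 3 - ((-6 + (-9)²) + 218) = 3 - ((-6 + 81) + 218) = 3 - (75 + 218) = 3 - 1*293 = 3 - 293 = -290)
328*(a + 4²) = 328*(-290 + 4²) = 328*(-290 + 16) = 328*(-274) = -89872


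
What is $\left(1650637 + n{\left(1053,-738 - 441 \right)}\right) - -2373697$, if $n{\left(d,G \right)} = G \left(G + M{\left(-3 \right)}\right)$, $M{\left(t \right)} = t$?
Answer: $5417912$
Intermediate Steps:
$n{\left(d,G \right)} = G \left(-3 + G\right)$ ($n{\left(d,G \right)} = G \left(G - 3\right) = G \left(-3 + G\right)$)
$\left(1650637 + n{\left(1053,-738 - 441 \right)}\right) - -2373697 = \left(1650637 + \left(-738 - 441\right) \left(-3 - 1179\right)\right) - -2373697 = \left(1650637 + \left(-738 - 441\right) \left(-3 - 1179\right)\right) + 2373697 = \left(1650637 - 1179 \left(-3 - 1179\right)\right) + 2373697 = \left(1650637 - -1393578\right) + 2373697 = \left(1650637 + 1393578\right) + 2373697 = 3044215 + 2373697 = 5417912$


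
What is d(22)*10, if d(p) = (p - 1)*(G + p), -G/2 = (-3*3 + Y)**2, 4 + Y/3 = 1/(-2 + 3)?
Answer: -131460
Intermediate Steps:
Y = -9 (Y = -12 + 3/(-2 + 3) = -12 + 3/1 = -12 + 3*1 = -12 + 3 = -9)
G = -648 (G = -2*(-3*3 - 9)**2 = -2*(-9 - 9)**2 = -2*(-18)**2 = -2*324 = -648)
d(p) = (-1 + p)*(-648 + p) (d(p) = (p - 1)*(-648 + p) = (-1 + p)*(-648 + p))
d(22)*10 = (648 + 22**2 - 649*22)*10 = (648 + 484 - 14278)*10 = -13146*10 = -131460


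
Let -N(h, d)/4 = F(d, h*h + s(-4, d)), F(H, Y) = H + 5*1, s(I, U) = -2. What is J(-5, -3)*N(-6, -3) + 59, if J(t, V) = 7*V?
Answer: 227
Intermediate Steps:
F(H, Y) = 5 + H (F(H, Y) = H + 5 = 5 + H)
N(h, d) = -20 - 4*d (N(h, d) = -4*(5 + d) = -20 - 4*d)
J(-5, -3)*N(-6, -3) + 59 = (7*(-3))*(-20 - 4*(-3)) + 59 = -21*(-20 + 12) + 59 = -21*(-8) + 59 = 168 + 59 = 227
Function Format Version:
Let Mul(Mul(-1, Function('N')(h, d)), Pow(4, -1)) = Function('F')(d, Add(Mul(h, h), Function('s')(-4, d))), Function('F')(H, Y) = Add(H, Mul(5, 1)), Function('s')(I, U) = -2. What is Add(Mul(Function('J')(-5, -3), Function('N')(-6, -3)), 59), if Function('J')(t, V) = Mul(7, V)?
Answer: 227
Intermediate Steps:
Function('F')(H, Y) = Add(5, H) (Function('F')(H, Y) = Add(H, 5) = Add(5, H))
Function('N')(h, d) = Add(-20, Mul(-4, d)) (Function('N')(h, d) = Mul(-4, Add(5, d)) = Add(-20, Mul(-4, d)))
Add(Mul(Function('J')(-5, -3), Function('N')(-6, -3)), 59) = Add(Mul(Mul(7, -3), Add(-20, Mul(-4, -3))), 59) = Add(Mul(-21, Add(-20, 12)), 59) = Add(Mul(-21, -8), 59) = Add(168, 59) = 227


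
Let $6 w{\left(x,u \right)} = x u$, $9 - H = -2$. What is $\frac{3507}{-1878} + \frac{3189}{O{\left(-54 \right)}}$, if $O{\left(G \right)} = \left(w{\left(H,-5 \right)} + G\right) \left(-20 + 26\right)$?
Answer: $- \frac{2439365}{237254} \approx -10.282$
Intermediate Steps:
$H = 11$ ($H = 9 - -2 = 9 + 2 = 11$)
$w{\left(x,u \right)} = \frac{u x}{6}$ ($w{\left(x,u \right)} = \frac{x u}{6} = \frac{u x}{6}$)
$O{\left(G \right)} = -55 + 6 G$ ($O{\left(G \right)} = \left(\frac{1}{6} \left(-5\right) 11 + G\right) \left(-20 + 26\right) = \left(- \frac{55}{6} + G\right) 6 = -55 + 6 G$)
$\frac{3507}{-1878} + \frac{3189}{O{\left(-54 \right)}} = \frac{3507}{-1878} + \frac{3189}{-55 + 6 \left(-54\right)} = 3507 \left(- \frac{1}{1878}\right) + \frac{3189}{-55 - 324} = - \frac{1169}{626} + \frac{3189}{-379} = - \frac{1169}{626} + 3189 \left(- \frac{1}{379}\right) = - \frac{1169}{626} - \frac{3189}{379} = - \frac{2439365}{237254}$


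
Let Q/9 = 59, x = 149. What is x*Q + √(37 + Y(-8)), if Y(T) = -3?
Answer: 79119 + √34 ≈ 79125.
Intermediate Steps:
Q = 531 (Q = 9*59 = 531)
x*Q + √(37 + Y(-8)) = 149*531 + √(37 - 3) = 79119 + √34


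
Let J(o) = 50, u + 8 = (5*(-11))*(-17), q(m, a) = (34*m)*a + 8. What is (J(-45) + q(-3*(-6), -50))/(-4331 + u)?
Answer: 15271/1702 ≈ 8.9724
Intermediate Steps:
q(m, a) = 8 + 34*a*m (q(m, a) = 34*a*m + 8 = 8 + 34*a*m)
u = 927 (u = -8 + (5*(-11))*(-17) = -8 - 55*(-17) = -8 + 935 = 927)
(J(-45) + q(-3*(-6), -50))/(-4331 + u) = (50 + (8 + 34*(-50)*(-3*(-6))))/(-4331 + 927) = (50 + (8 + 34*(-50)*18))/(-3404) = (50 + (8 - 30600))*(-1/3404) = (50 - 30592)*(-1/3404) = -30542*(-1/3404) = 15271/1702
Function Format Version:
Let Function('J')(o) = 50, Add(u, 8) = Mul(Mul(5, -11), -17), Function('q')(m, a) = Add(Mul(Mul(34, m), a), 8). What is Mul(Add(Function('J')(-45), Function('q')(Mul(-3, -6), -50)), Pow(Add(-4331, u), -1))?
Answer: Rational(15271, 1702) ≈ 8.9724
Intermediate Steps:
Function('q')(m, a) = Add(8, Mul(34, a, m)) (Function('q')(m, a) = Add(Mul(34, a, m), 8) = Add(8, Mul(34, a, m)))
u = 927 (u = Add(-8, Mul(Mul(5, -11), -17)) = Add(-8, Mul(-55, -17)) = Add(-8, 935) = 927)
Mul(Add(Function('J')(-45), Function('q')(Mul(-3, -6), -50)), Pow(Add(-4331, u), -1)) = Mul(Add(50, Add(8, Mul(34, -50, Mul(-3, -6)))), Pow(Add(-4331, 927), -1)) = Mul(Add(50, Add(8, Mul(34, -50, 18))), Pow(-3404, -1)) = Mul(Add(50, Add(8, -30600)), Rational(-1, 3404)) = Mul(Add(50, -30592), Rational(-1, 3404)) = Mul(-30542, Rational(-1, 3404)) = Rational(15271, 1702)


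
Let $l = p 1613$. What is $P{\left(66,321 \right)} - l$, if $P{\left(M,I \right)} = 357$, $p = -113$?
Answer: $182626$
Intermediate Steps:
$l = -182269$ ($l = \left(-113\right) 1613 = -182269$)
$P{\left(66,321 \right)} - l = 357 - -182269 = 357 + 182269 = 182626$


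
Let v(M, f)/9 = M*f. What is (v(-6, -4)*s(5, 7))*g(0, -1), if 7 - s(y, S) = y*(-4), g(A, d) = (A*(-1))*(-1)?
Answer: 0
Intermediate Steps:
v(M, f) = 9*M*f (v(M, f) = 9*(M*f) = 9*M*f)
g(A, d) = A (g(A, d) = -A*(-1) = A)
s(y, S) = 7 + 4*y (s(y, S) = 7 - y*(-4) = 7 - (-4)*y = 7 + 4*y)
(v(-6, -4)*s(5, 7))*g(0, -1) = ((9*(-6)*(-4))*(7 + 4*5))*0 = (216*(7 + 20))*0 = (216*27)*0 = 5832*0 = 0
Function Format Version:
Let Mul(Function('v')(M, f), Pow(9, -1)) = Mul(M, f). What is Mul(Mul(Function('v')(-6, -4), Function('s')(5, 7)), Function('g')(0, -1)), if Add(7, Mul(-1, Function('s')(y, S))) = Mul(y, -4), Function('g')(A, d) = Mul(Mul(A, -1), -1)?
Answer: 0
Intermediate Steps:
Function('v')(M, f) = Mul(9, M, f) (Function('v')(M, f) = Mul(9, Mul(M, f)) = Mul(9, M, f))
Function('g')(A, d) = A (Function('g')(A, d) = Mul(Mul(-1, A), -1) = A)
Function('s')(y, S) = Add(7, Mul(4, y)) (Function('s')(y, S) = Add(7, Mul(-1, Mul(y, -4))) = Add(7, Mul(-1, Mul(-4, y))) = Add(7, Mul(4, y)))
Mul(Mul(Function('v')(-6, -4), Function('s')(5, 7)), Function('g')(0, -1)) = Mul(Mul(Mul(9, -6, -4), Add(7, Mul(4, 5))), 0) = Mul(Mul(216, Add(7, 20)), 0) = Mul(Mul(216, 27), 0) = Mul(5832, 0) = 0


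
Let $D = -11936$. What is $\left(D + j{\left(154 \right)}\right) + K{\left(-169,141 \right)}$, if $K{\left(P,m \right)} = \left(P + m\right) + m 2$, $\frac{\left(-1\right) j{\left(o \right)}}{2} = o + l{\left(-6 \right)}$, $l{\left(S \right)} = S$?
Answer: $-11978$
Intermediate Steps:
$j{\left(o \right)} = 12 - 2 o$ ($j{\left(o \right)} = - 2 \left(o - 6\right) = - 2 \left(-6 + o\right) = 12 - 2 o$)
$K{\left(P,m \right)} = P + 3 m$ ($K{\left(P,m \right)} = \left(P + m\right) + 2 m = P + 3 m$)
$\left(D + j{\left(154 \right)}\right) + K{\left(-169,141 \right)} = \left(-11936 + \left(12 - 308\right)\right) + \left(-169 + 3 \cdot 141\right) = \left(-11936 + \left(12 - 308\right)\right) + \left(-169 + 423\right) = \left(-11936 - 296\right) + 254 = -12232 + 254 = -11978$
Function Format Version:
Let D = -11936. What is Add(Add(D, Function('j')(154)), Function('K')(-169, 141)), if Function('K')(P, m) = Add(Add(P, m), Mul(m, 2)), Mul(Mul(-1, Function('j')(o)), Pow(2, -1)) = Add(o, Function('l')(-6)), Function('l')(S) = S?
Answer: -11978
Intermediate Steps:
Function('j')(o) = Add(12, Mul(-2, o)) (Function('j')(o) = Mul(-2, Add(o, -6)) = Mul(-2, Add(-6, o)) = Add(12, Mul(-2, o)))
Function('K')(P, m) = Add(P, Mul(3, m)) (Function('K')(P, m) = Add(Add(P, m), Mul(2, m)) = Add(P, Mul(3, m)))
Add(Add(D, Function('j')(154)), Function('K')(-169, 141)) = Add(Add(-11936, Add(12, Mul(-2, 154))), Add(-169, Mul(3, 141))) = Add(Add(-11936, Add(12, -308)), Add(-169, 423)) = Add(Add(-11936, -296), 254) = Add(-12232, 254) = -11978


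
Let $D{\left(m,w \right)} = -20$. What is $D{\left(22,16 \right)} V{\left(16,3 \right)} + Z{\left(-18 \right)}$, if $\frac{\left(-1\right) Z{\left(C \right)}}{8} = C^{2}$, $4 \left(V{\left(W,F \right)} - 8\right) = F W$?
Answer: $-2992$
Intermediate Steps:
$V{\left(W,F \right)} = 8 + \frac{F W}{4}$
$Z{\left(C \right)} = - 8 C^{2}$
$D{\left(22,16 \right)} V{\left(16,3 \right)} + Z{\left(-18 \right)} = - 20 \left(8 + \frac{1}{4} \cdot 3 \cdot 16\right) - 8 \left(-18\right)^{2} = - 20 \left(8 + 12\right) - 2592 = \left(-20\right) 20 - 2592 = -400 - 2592 = -2992$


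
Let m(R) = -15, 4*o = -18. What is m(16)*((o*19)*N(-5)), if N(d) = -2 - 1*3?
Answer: -12825/2 ≈ -6412.5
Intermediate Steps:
o = -9/2 (o = (¼)*(-18) = -9/2 ≈ -4.5000)
N(d) = -5 (N(d) = -2 - 3 = -5)
m(16)*((o*19)*N(-5)) = -15*(-9/2*19)*(-5) = -(-2565)*(-5)/2 = -15*855/2 = -12825/2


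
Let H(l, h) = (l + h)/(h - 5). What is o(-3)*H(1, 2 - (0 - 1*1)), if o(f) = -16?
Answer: 32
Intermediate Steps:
H(l, h) = (h + l)/(-5 + h)
o(-3)*H(1, 2 - (0 - 1*1)) = -16*((2 - (0 - 1*1)) + 1)/(-5 + (2 - (0 - 1*1))) = -16*((2 - (0 - 1)) + 1)/(-5 + (2 - (0 - 1))) = -16*((2 - 1*(-1)) + 1)/(-5 + (2 - 1*(-1))) = -16*((2 + 1) + 1)/(-5 + (2 + 1)) = -16*(3 + 1)/(-5 + 3) = -16*4/(-2) = -(-8)*4 = -16*(-2) = 32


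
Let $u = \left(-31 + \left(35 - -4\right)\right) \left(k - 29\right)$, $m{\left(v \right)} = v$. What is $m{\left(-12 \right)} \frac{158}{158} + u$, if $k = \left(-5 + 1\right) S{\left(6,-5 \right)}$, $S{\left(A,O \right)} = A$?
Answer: $-436$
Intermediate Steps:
$k = -24$ ($k = \left(-5 + 1\right) 6 = \left(-4\right) 6 = -24$)
$u = -424$ ($u = \left(-31 + \left(35 - -4\right)\right) \left(-24 - 29\right) = \left(-31 + \left(35 + 4\right)\right) \left(-53\right) = \left(-31 + 39\right) \left(-53\right) = 8 \left(-53\right) = -424$)
$m{\left(-12 \right)} \frac{158}{158} + u = - 12 \cdot \frac{158}{158} - 424 = - 12 \cdot 158 \cdot \frac{1}{158} - 424 = \left(-12\right) 1 - 424 = -12 - 424 = -436$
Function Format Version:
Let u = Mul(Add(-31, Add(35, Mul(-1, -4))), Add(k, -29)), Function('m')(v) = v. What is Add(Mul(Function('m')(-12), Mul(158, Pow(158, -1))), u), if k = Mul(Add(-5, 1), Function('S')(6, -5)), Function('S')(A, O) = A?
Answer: -436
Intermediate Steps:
k = -24 (k = Mul(Add(-5, 1), 6) = Mul(-4, 6) = -24)
u = -424 (u = Mul(Add(-31, Add(35, Mul(-1, -4))), Add(-24, -29)) = Mul(Add(-31, Add(35, 4)), -53) = Mul(Add(-31, 39), -53) = Mul(8, -53) = -424)
Add(Mul(Function('m')(-12), Mul(158, Pow(158, -1))), u) = Add(Mul(-12, Mul(158, Pow(158, -1))), -424) = Add(Mul(-12, Mul(158, Rational(1, 158))), -424) = Add(Mul(-12, 1), -424) = Add(-12, -424) = -436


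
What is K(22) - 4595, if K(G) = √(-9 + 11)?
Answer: -4595 + √2 ≈ -4593.6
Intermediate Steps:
K(G) = √2
K(22) - 4595 = √2 - 4595 = -4595 + √2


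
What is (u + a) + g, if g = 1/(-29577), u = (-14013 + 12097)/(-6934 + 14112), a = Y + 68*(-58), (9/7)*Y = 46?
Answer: -1244680107539/318455559 ≈ -3908.5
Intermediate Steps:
Y = 322/9 (Y = (7/9)*46 = 322/9 ≈ 35.778)
a = -35174/9 (a = 322/9 + 68*(-58) = 322/9 - 3944 = -35174/9 ≈ -3908.2)
u = -958/3589 (u = -1916/7178 = -1916*1/7178 = -958/3589 ≈ -0.26693)
g = -1/29577 ≈ -3.3810e-5
(u + a) + g = (-958/3589 - 35174/9) - 1/29577 = -126248108/32301 - 1/29577 = -1244680107539/318455559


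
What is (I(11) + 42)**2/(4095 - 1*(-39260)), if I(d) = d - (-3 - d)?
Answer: 4489/43355 ≈ 0.10354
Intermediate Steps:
I(d) = 3 + 2*d (I(d) = d + (3 + d) = 3 + 2*d)
(I(11) + 42)**2/(4095 - 1*(-39260)) = ((3 + 2*11) + 42)**2/(4095 - 1*(-39260)) = ((3 + 22) + 42)**2/(4095 + 39260) = (25 + 42)**2/43355 = 67**2*(1/43355) = 4489*(1/43355) = 4489/43355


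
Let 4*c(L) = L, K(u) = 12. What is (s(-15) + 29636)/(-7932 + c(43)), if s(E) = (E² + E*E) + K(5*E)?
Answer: -120392/31685 ≈ -3.7997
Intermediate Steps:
c(L) = L/4
s(E) = 12 + 2*E² (s(E) = (E² + E*E) + 12 = (E² + E²) + 12 = 2*E² + 12 = 12 + 2*E²)
(s(-15) + 29636)/(-7932 + c(43)) = ((12 + 2*(-15)²) + 29636)/(-7932 + (¼)*43) = ((12 + 2*225) + 29636)/(-7932 + 43/4) = ((12 + 450) + 29636)/(-31685/4) = (462 + 29636)*(-4/31685) = 30098*(-4/31685) = -120392/31685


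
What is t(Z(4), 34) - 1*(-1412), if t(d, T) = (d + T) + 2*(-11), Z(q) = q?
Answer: 1428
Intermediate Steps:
t(d, T) = -22 + T + d (t(d, T) = (T + d) - 22 = -22 + T + d)
t(Z(4), 34) - 1*(-1412) = (-22 + 34 + 4) - 1*(-1412) = 16 + 1412 = 1428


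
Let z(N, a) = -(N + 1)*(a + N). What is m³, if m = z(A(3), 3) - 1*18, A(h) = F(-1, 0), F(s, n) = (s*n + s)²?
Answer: -17576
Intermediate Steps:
F(s, n) = (s + n*s)² (F(s, n) = (n*s + s)² = (s + n*s)²)
A(h) = 1 (A(h) = (-1)²*(1 + 0)² = 1*1² = 1*1 = 1)
z(N, a) = -(1 + N)*(N + a)
m = -26 (m = (-1*1 - 1*3 - 1*1² - 1*1*3) - 1*18 = (-1 - 3 - 1*1 - 3) - 18 = (-1 - 3 - 1 - 3) - 18 = -8 - 18 = -26)
m³ = (-26)³ = -17576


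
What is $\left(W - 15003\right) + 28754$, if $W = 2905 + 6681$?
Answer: $23337$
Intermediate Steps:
$W = 9586$
$\left(W - 15003\right) + 28754 = \left(9586 - 15003\right) + 28754 = -5417 + 28754 = 23337$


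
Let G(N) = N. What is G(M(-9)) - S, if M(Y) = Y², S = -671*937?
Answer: 628808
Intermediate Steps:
S = -628727
G(M(-9)) - S = (-9)² - 1*(-628727) = 81 + 628727 = 628808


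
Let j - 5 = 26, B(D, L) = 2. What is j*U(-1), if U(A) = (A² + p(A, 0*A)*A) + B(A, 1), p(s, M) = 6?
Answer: -93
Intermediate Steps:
j = 31 (j = 5 + 26 = 31)
U(A) = 2 + A² + 6*A (U(A) = (A² + 6*A) + 2 = 2 + A² + 6*A)
j*U(-1) = 31*(2 + (-1)² + 6*(-1)) = 31*(2 + 1 - 6) = 31*(-3) = -93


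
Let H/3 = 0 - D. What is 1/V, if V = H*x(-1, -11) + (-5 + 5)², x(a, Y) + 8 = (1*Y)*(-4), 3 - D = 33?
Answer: 1/3240 ≈ 0.00030864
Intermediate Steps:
D = -30 (D = 3 - 1*33 = 3 - 33 = -30)
x(a, Y) = -8 - 4*Y (x(a, Y) = -8 + (1*Y)*(-4) = -8 + Y*(-4) = -8 - 4*Y)
H = 90 (H = 3*(0 - 1*(-30)) = 3*(0 + 30) = 3*30 = 90)
V = 3240 (V = 90*(-8 - 4*(-11)) + (-5 + 5)² = 90*(-8 + 44) + 0² = 90*36 + 0 = 3240 + 0 = 3240)
1/V = 1/3240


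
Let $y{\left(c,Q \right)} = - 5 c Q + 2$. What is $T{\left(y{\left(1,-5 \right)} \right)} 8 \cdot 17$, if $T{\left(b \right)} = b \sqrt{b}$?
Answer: $11016 \sqrt{3} \approx 19080.0$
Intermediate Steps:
$y{\left(c,Q \right)} = 2 - 5 Q c$ ($y{\left(c,Q \right)} = - 5 Q c + 2 = 2 - 5 Q c$)
$T{\left(b \right)} = b^{\frac{3}{2}}$
$T{\left(y{\left(1,-5 \right)} \right)} 8 \cdot 17 = \left(2 - \left(-25\right) 1\right)^{\frac{3}{2}} \cdot 8 \cdot 17 = \left(2 + 25\right)^{\frac{3}{2}} \cdot 8 \cdot 17 = 27^{\frac{3}{2}} \cdot 8 \cdot 17 = 81 \sqrt{3} \cdot 8 \cdot 17 = 648 \sqrt{3} \cdot 17 = 11016 \sqrt{3}$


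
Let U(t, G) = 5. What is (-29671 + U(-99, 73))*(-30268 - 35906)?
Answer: 1963117884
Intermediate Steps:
(-29671 + U(-99, 73))*(-30268 - 35906) = (-29671 + 5)*(-30268 - 35906) = -29666*(-66174) = 1963117884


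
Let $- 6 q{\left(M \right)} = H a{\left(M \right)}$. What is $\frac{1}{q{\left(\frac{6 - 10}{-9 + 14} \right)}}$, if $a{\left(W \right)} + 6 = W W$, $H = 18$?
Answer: $\frac{25}{402} \approx 0.062189$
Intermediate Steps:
$a{\left(W \right)} = -6 + W^{2}$ ($a{\left(W \right)} = -6 + W W = -6 + W^{2}$)
$q{\left(M \right)} = 18 - 3 M^{2}$ ($q{\left(M \right)} = - \frac{18 \left(-6 + M^{2}\right)}{6} = - \frac{-108 + 18 M^{2}}{6} = 18 - 3 M^{2}$)
$\frac{1}{q{\left(\frac{6 - 10}{-9 + 14} \right)}} = \frac{1}{18 - 3 \left(\frac{6 - 10}{-9 + 14}\right)^{2}} = \frac{1}{18 - 3 \left(- \frac{4}{5}\right)^{2}} = \frac{1}{18 - \frac{48}{25}} = \frac{1}{\frac{402}{25}} = \frac{25}{402}$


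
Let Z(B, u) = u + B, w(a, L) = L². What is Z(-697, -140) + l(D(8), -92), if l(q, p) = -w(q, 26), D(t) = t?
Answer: -1513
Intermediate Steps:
Z(B, u) = B + u
l(q, p) = -676 (l(q, p) = -1*26² = -1*676 = -676)
Z(-697, -140) + l(D(8), -92) = (-697 - 140) - 676 = -837 - 676 = -1513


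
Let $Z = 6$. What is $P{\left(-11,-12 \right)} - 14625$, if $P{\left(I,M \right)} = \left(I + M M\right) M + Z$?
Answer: $-16215$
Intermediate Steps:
$P{\left(I,M \right)} = 6 + M \left(I + M^{2}\right)$ ($P{\left(I,M \right)} = \left(I + M M\right) M + 6 = \left(I + M^{2}\right) M + 6 = M \left(I + M^{2}\right) + 6 = 6 + M \left(I + M^{2}\right)$)
$P{\left(-11,-12 \right)} - 14625 = \left(6 + \left(-12\right)^{3} - -132\right) - 14625 = \left(6 - 1728 + 132\right) - 14625 = -1590 - 14625 = -16215$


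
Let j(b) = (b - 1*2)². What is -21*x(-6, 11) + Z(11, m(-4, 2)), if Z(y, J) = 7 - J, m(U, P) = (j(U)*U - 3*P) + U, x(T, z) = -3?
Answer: 224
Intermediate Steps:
j(b) = (-2 + b)² (j(b) = (b - 2)² = (-2 + b)²)
m(U, P) = U - 3*P + U*(-2 + U)² (m(U, P) = ((-2 + U)²*U - 3*P) + U = (U*(-2 + U)² - 3*P) + U = (-3*P + U*(-2 + U)²) + U = U - 3*P + U*(-2 + U)²)
-21*x(-6, 11) + Z(11, m(-4, 2)) = -21*(-3) + (7 - (-4 - 3*2 - 4*(-2 - 4)²)) = 63 + (7 - (-4 - 6 - 4*(-6)²)) = 63 + (7 - (-4 - 6 - 4*36)) = 63 + (7 - (-4 - 6 - 144)) = 63 + (7 - 1*(-154)) = 63 + (7 + 154) = 63 + 161 = 224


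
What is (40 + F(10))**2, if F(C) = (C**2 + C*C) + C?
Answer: 62500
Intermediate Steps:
F(C) = C + 2*C**2 (F(C) = (C**2 + C**2) + C = 2*C**2 + C = C + 2*C**2)
(40 + F(10))**2 = (40 + 10*(1 + 2*10))**2 = (40 + 10*(1 + 20))**2 = (40 + 10*21)**2 = (40 + 210)**2 = 250**2 = 62500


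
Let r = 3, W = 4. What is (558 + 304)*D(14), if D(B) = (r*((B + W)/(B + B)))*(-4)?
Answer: -46548/7 ≈ -6649.7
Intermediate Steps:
D(B) = -6*(4 + B)/B (D(B) = (3*((B + 4)/(B + B)))*(-4) = (3*((4 + B)/((2*B))))*(-4) = (3*((4 + B)*(1/(2*B))))*(-4) = (3*((4 + B)/(2*B)))*(-4) = (3*(4 + B)/(2*B))*(-4) = -6*(4 + B)/B)
(558 + 304)*D(14) = (558 + 304)*(-6 - 24/14) = 862*(-6 - 24*1/14) = 862*(-6 - 12/7) = 862*(-54/7) = -46548/7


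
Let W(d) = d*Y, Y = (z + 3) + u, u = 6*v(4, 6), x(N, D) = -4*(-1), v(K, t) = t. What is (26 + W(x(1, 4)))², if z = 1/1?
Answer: 34596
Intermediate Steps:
x(N, D) = 4
z = 1
u = 36 (u = 6*6 = 36)
Y = 40 (Y = (1 + 3) + 36 = 4 + 36 = 40)
W(d) = 40*d (W(d) = d*40 = 40*d)
(26 + W(x(1, 4)))² = (26 + 40*4)² = (26 + 160)² = 186² = 34596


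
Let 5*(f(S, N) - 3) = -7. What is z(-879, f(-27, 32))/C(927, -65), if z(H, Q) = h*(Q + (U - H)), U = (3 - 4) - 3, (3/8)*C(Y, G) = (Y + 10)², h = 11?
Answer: 144639/35118760 ≈ 0.0041186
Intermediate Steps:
C(Y, G) = 8*(10 + Y)²/3 (C(Y, G) = 8*(Y + 10)²/3 = 8*(10 + Y)²/3)
f(S, N) = 8/5 (f(S, N) = 3 + (⅕)*(-7) = 3 - 7/5 = 8/5)
U = -4 (U = -1 - 3 = -4)
z(H, Q) = -44 - 11*H + 11*Q (z(H, Q) = 11*(Q + (-4 - H)) = 11*(-4 + Q - H) = -44 - 11*H + 11*Q)
z(-879, f(-27, 32))/C(927, -65) = (-44 - 11*(-879) + 11*(8/5))/((8*(10 + 927)²/3)) = (-44 + 9669 + 88/5)/(((8/3)*937²)) = 48213/(5*(((8/3)*877969))) = 48213/(5*(7023752/3)) = (48213/5)*(3/7023752) = 144639/35118760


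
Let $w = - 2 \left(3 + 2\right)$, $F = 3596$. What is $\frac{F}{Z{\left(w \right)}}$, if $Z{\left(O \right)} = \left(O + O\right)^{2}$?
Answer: $\frac{899}{100} \approx 8.99$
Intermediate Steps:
$w = -10$ ($w = \left(-2\right) 5 = -10$)
$Z{\left(O \right)} = 4 O^{2}$ ($Z{\left(O \right)} = \left(2 O\right)^{2} = 4 O^{2}$)
$\frac{F}{Z{\left(w \right)}} = \frac{3596}{4 \left(-10\right)^{2}} = \frac{3596}{4 \cdot 100} = \frac{3596}{400} = 3596 \cdot \frac{1}{400} = \frac{899}{100}$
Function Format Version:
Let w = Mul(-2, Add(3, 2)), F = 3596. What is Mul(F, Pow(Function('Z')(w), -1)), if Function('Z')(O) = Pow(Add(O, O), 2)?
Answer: Rational(899, 100) ≈ 8.9900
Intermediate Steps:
w = -10 (w = Mul(-2, 5) = -10)
Function('Z')(O) = Mul(4, Pow(O, 2)) (Function('Z')(O) = Pow(Mul(2, O), 2) = Mul(4, Pow(O, 2)))
Mul(F, Pow(Function('Z')(w), -1)) = Mul(3596, Pow(Mul(4, Pow(-10, 2)), -1)) = Mul(3596, Pow(Mul(4, 100), -1)) = Mul(3596, Pow(400, -1)) = Mul(3596, Rational(1, 400)) = Rational(899, 100)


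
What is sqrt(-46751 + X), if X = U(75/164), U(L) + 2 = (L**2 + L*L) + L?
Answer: I*sqrt(1257445138)/164 ≈ 216.22*I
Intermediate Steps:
U(L) = -2 + L + 2*L**2 (U(L) = -2 + ((L**2 + L*L) + L) = -2 + ((L**2 + L**2) + L) = -2 + (2*L**2 + L) = -2 + (L + 2*L**2) = -2 + L + 2*L**2)
X = -15121/13448 (X = -2 + 75/164 + 2*(75/164)**2 = -2 + 75/164 + 2*(5625/26896) = -2 + 75/164 + 5625/13448 = -15121/13448 ≈ -1.1244)
sqrt(-46751 + X) = sqrt(-46751 - 15121/13448) = sqrt(-628722569/13448) = I*sqrt(1257445138)/164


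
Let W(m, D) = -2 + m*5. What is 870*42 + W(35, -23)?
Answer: 36713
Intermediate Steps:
W(m, D) = -2 + 5*m
870*42 + W(35, -23) = 870*42 + (-2 + 5*35) = 36540 + (-2 + 175) = 36540 + 173 = 36713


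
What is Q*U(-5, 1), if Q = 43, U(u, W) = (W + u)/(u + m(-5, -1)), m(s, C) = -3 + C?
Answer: 172/9 ≈ 19.111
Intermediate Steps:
U(u, W) = (W + u)/(-4 + u) (U(u, W) = (W + u)/(u + (-3 - 1)) = (W + u)/(u - 4) = (W + u)/(-4 + u))
Q*U(-5, 1) = 43*((1 - 5)/(-4 - 5)) = 43*(-4/(-9)) = 43*(-⅑*(-4)) = 43*(4/9) = 172/9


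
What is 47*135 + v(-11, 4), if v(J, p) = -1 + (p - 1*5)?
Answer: 6343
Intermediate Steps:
v(J, p) = -6 + p (v(J, p) = -1 + (p - 5) = -1 + (-5 + p) = -6 + p)
47*135 + v(-11, 4) = 47*135 + (-6 + 4) = 6345 - 2 = 6343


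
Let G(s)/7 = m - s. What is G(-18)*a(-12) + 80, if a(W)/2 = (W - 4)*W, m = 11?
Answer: 78032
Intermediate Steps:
a(W) = 2*W*(-4 + W) (a(W) = 2*((W - 4)*W) = 2*((-4 + W)*W) = 2*(W*(-4 + W)) = 2*W*(-4 + W))
G(s) = 77 - 7*s (G(s) = 7*(11 - s) = 77 - 7*s)
G(-18)*a(-12) + 80 = (77 - 7*(-18))*(2*(-12)*(-4 - 12)) + 80 = (77 + 126)*(2*(-12)*(-16)) + 80 = 203*384 + 80 = 77952 + 80 = 78032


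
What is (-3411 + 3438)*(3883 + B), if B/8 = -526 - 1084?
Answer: -242919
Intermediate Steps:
B = -12880 (B = 8*(-526 - 1084) = 8*(-1610) = -12880)
(-3411 + 3438)*(3883 + B) = (-3411 + 3438)*(3883 - 12880) = 27*(-8997) = -242919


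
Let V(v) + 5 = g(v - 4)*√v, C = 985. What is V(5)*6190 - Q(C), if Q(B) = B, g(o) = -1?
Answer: -31935 - 6190*√5 ≈ -45776.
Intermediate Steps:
V(v) = -5 - √v
V(5)*6190 - Q(C) = (-5 - √5)*6190 - 1*985 = (-30950 - 6190*√5) - 985 = -31935 - 6190*√5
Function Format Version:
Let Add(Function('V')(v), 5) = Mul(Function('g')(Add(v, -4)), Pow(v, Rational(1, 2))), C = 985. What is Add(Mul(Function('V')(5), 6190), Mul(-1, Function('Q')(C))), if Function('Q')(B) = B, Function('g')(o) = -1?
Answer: Add(-31935, Mul(-6190, Pow(5, Rational(1, 2)))) ≈ -45776.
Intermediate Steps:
Function('V')(v) = Add(-5, Mul(-1, Pow(v, Rational(1, 2))))
Add(Mul(Function('V')(5), 6190), Mul(-1, Function('Q')(C))) = Add(Mul(Add(-5, Mul(-1, Pow(5, Rational(1, 2)))), 6190), Mul(-1, 985)) = Add(Add(-30950, Mul(-6190, Pow(5, Rational(1, 2)))), -985) = Add(-31935, Mul(-6190, Pow(5, Rational(1, 2))))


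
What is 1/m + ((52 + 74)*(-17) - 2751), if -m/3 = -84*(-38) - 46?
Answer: -46180135/9438 ≈ -4893.0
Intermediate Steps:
m = -9438 (m = -3*(-84*(-38) - 46) = -3*(3192 - 46) = -3*3146 = -9438)
1/m + ((52 + 74)*(-17) - 2751) = 1/(-9438) + ((52 + 74)*(-17) - 2751) = -1/9438 + (126*(-17) - 2751) = -1/9438 + (-2142 - 2751) = -1/9438 - 4893 = -46180135/9438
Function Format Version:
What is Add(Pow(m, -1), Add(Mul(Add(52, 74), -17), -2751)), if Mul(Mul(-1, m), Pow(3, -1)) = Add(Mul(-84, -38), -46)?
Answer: Rational(-46180135, 9438) ≈ -4893.0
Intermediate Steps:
m = -9438 (m = Mul(-3, Add(Mul(-84, -38), -46)) = Mul(-3, Add(3192, -46)) = Mul(-3, 3146) = -9438)
Add(Pow(m, -1), Add(Mul(Add(52, 74), -17), -2751)) = Add(Pow(-9438, -1), Add(Mul(Add(52, 74), -17), -2751)) = Add(Rational(-1, 9438), Add(Mul(126, -17), -2751)) = Add(Rational(-1, 9438), Add(-2142, -2751)) = Add(Rational(-1, 9438), -4893) = Rational(-46180135, 9438)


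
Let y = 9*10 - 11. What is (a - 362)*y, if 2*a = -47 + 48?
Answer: -57117/2 ≈ -28559.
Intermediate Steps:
a = ½ (a = (-47 + 48)/2 = (½)*1 = ½ ≈ 0.50000)
y = 79 (y = 90 - 11 = 79)
(a - 362)*y = (½ - 362)*79 = -723/2*79 = -57117/2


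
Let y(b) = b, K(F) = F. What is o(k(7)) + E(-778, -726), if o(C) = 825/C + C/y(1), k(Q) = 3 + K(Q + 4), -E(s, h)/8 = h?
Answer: 82333/14 ≈ 5880.9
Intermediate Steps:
E(s, h) = -8*h
k(Q) = 7 + Q (k(Q) = 3 + (Q + 4) = 3 + (4 + Q) = 7 + Q)
o(C) = C + 825/C (o(C) = 825/C + C/1 = 825/C + C*1 = 825/C + C = C + 825/C)
o(k(7)) + E(-778, -726) = ((7 + 7) + 825/(7 + 7)) - 8*(-726) = (14 + 825/14) + 5808 = 1021/14 + 5808 = 82333/14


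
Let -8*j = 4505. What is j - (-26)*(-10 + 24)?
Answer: -1593/8 ≈ -199.13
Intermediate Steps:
j = -4505/8 (j = -⅛*4505 = -4505/8 ≈ -563.13)
j - (-26)*(-10 + 24) = -4505/8 - (-26)*(-10 + 24) = -4505/8 - (-26)*14 = -4505/8 - 1*(-364) = -4505/8 + 364 = -1593/8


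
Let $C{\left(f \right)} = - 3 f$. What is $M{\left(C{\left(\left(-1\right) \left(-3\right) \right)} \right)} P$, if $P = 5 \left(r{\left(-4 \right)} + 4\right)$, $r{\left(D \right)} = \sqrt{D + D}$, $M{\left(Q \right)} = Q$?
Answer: $-180 - 90 i \sqrt{2} \approx -180.0 - 127.28 i$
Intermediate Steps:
$r{\left(D \right)} = \sqrt{2} \sqrt{D}$ ($r{\left(D \right)} = \sqrt{2 D} = \sqrt{2} \sqrt{D}$)
$P = 20 + 10 i \sqrt{2}$ ($P = 5 \left(\sqrt{2} \sqrt{-4} + 4\right) = 5 \left(\sqrt{2} \cdot 2 i + 4\right) = 5 \left(2 i \sqrt{2} + 4\right) = 5 \left(4 + 2 i \sqrt{2}\right) = 20 + 10 i \sqrt{2} \approx 20.0 + 14.142 i$)
$M{\left(C{\left(\left(-1\right) \left(-3\right) \right)} \right)} P = - 3 \left(\left(-1\right) \left(-3\right)\right) \left(20 + 10 i \sqrt{2}\right) = \left(-3\right) 3 \left(20 + 10 i \sqrt{2}\right) = - 9 \left(20 + 10 i \sqrt{2}\right) = -180 - 90 i \sqrt{2}$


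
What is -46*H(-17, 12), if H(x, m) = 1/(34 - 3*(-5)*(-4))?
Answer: 23/13 ≈ 1.7692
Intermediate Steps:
H(x, m) = -1/26 (H(x, m) = 1/(34 + 15*(-4)) = 1/(34 - 60) = 1/(-26) = -1/26)
-46*H(-17, 12) = -46*(-1/26) = 23/13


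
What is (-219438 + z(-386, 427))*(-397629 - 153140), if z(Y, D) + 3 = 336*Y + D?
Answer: 192058657990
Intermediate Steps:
z(Y, D) = -3 + D + 336*Y (z(Y, D) = -3 + (336*Y + D) = -3 + (D + 336*Y) = -3 + D + 336*Y)
(-219438 + z(-386, 427))*(-397629 - 153140) = (-219438 + (-3 + 427 + 336*(-386)))*(-397629 - 153140) = (-219438 + (-3 + 427 - 129696))*(-550769) = (-219438 - 129272)*(-550769) = -348710*(-550769) = 192058657990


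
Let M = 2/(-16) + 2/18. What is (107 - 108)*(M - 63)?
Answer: 4537/72 ≈ 63.014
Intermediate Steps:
M = -1/72 (M = 2*(-1/16) + 2*(1/18) = -⅛ + ⅑ = -1/72 ≈ -0.013889)
(107 - 108)*(M - 63) = (107 - 108)*(-1/72 - 63) = -1*(-4537/72) = 4537/72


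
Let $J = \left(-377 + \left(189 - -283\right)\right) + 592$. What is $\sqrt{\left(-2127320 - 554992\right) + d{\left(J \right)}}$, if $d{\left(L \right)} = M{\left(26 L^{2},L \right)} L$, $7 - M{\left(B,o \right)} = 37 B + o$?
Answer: $i \sqrt{311924629758} \approx 5.585 \cdot 10^{5} i$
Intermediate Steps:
$J = 687$ ($J = \left(-377 + \left(189 + 283\right)\right) + 592 = \left(-377 + 472\right) + 592 = 95 + 592 = 687$)
$M{\left(B,o \right)} = 7 - o - 37 B$ ($M{\left(B,o \right)} = 7 - \left(37 B + o\right) = 7 - \left(o + 37 B\right) = 7 - o - 37 B$)
$d{\left(L \right)} = L \left(7 - L - 962 L^{2}\right)$ ($d{\left(L \right)} = \left(7 - L - 37 \cdot 26 L^{2}\right) L = \left(7 - L - 962 L^{2}\right) L = L \left(7 - L - 962 L^{2}\right)$)
$\sqrt{\left(-2127320 - 554992\right) + d{\left(J \right)}} = \sqrt{\left(-2127320 - 554992\right) + 687 \left(7 - 687 - 962 \cdot 687^{2}\right)} = \sqrt{\left(-2127320 - 554992\right) + 687 \left(7 - 687 - 454034178\right)} = \sqrt{-2682312 + 687 \left(7 - 687 - 454034178\right)} = \sqrt{-2682312 + 687 \left(-454034858\right)} = \sqrt{-2682312 - 311921947446} = \sqrt{-311924629758} = i \sqrt{311924629758}$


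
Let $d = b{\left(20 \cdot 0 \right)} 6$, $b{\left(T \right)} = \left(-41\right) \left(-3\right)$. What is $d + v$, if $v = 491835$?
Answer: $492573$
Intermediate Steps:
$b{\left(T \right)} = 123$
$d = 738$ ($d = 123 \cdot 6 = 738$)
$d + v = 738 + 491835 = 492573$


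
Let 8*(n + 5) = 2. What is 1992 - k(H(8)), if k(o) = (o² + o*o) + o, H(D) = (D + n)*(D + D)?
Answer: -3468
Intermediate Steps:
n = -19/4 (n = -5 + (⅛)*2 = -5 + ¼ = -19/4 ≈ -4.7500)
H(D) = 2*D*(-19/4 + D) (H(D) = (D - 19/4)*(D + D) = (-19/4 + D)*(2*D) = 2*D*(-19/4 + D))
k(o) = o + 2*o² (k(o) = (o² + o²) + o = 2*o² + o = o + 2*o²)
1992 - k(H(8)) = 1992 - (½)*8*(-19 + 4*8)*(1 + 2*((½)*8*(-19 + 4*8))) = 1992 - (½)*8*(-19 + 32)*(1 + 2*((½)*8*(-19 + 32))) = 1992 - (½)*8*13*(1 + 2*((½)*8*13)) = 1992 - 52*(1 + 2*52) = 1992 - 52*(1 + 104) = 1992 - 52*105 = 1992 - 1*5460 = 1992 - 5460 = -3468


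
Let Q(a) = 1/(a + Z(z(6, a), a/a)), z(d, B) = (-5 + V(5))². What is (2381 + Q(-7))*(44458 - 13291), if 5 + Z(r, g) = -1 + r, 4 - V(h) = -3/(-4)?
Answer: 3932891007/53 ≈ 7.4205e+7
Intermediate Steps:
V(h) = 13/4 (V(h) = 4 - (-3)/(-4) = 4 - (-3)*(-1)/4 = 4 - 1*¾ = 4 - ¾ = 13/4)
z(d, B) = 49/16 (z(d, B) = (-5 + 13/4)² = (-7/4)² = 49/16)
Z(r, g) = -6 + r (Z(r, g) = -5 + (-1 + r) = -6 + r)
Q(a) = 1/(-47/16 + a) (Q(a) = 1/(a + (-6 + 49/16)) = 1/(a - 47/16) = 1/(-47/16 + a))
(2381 + Q(-7))*(44458 - 13291) = (2381 + 16/(-47 + 16*(-7)))*(44458 - 13291) = (2381 + 16/(-47 - 112))*31167 = (2381 + 16/(-159))*31167 = (2381 + 16*(-1/159))*31167 = (2381 - 16/159)*31167 = (378563/159)*31167 = 3932891007/53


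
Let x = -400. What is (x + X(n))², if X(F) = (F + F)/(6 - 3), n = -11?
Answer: 1493284/9 ≈ 1.6592e+5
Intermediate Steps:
X(F) = 2*F/3 (X(F) = (2*F)/3 = (2*F)*(⅓) = 2*F/3)
(x + X(n))² = (-400 + (⅔)*(-11))² = (-400 - 22/3)² = (-1222/3)² = 1493284/9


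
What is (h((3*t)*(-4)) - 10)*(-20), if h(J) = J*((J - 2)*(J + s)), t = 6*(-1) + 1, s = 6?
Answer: -4593400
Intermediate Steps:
t = -5 (t = -6 + 1 = -5)
h(J) = J*(-2 + J)*(6 + J) (h(J) = J*((J - 2)*(J + 6)) = J*((-2 + J)*(6 + J)) = J*(-2 + J)*(6 + J))
(h((3*t)*(-4)) - 10)*(-20) = (((3*(-5))*(-4))*(-12 + ((3*(-5))*(-4))² + 4*((3*(-5))*(-4))) - 10)*(-20) = ((-15*(-4))*(-12 + (-15*(-4))² + 4*(-15*(-4))) - 10)*(-20) = (60*(-12 + 60² + 4*60) - 10)*(-20) = (60*(-12 + 3600 + 240) - 10)*(-20) = (60*3828 - 10)*(-20) = (229680 - 10)*(-20) = 229670*(-20) = -4593400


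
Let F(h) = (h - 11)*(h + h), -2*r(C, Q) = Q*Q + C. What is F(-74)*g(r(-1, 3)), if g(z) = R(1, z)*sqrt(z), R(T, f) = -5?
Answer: -125800*I ≈ -1.258e+5*I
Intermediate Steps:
r(C, Q) = -C/2 - Q**2/2 (r(C, Q) = -(Q*Q + C)/2 = -(Q**2 + C)/2 = -(C + Q**2)/2 = -C/2 - Q**2/2)
F(h) = 2*h*(-11 + h) (F(h) = (-11 + h)*(2*h) = 2*h*(-11 + h))
g(z) = -5*sqrt(z)
F(-74)*g(r(-1, 3)) = (2*(-74)*(-11 - 74))*(-5*sqrt(-1/2*(-1) - 1/2*3**2)) = (2*(-74)*(-85))*(-5*sqrt(1/2 - 1/2*9)) = 12580*(-5*sqrt(1/2 - 9/2)) = 12580*(-10*I) = -125800*I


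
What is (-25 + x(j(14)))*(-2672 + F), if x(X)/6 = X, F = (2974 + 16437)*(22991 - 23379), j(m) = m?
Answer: -444514260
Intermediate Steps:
F = -7531468 (F = 19411*(-388) = -7531468)
x(X) = 6*X
(-25 + x(j(14)))*(-2672 + F) = (-25 + 6*14)*(-2672 - 7531468) = (-25 + 84)*(-7534140) = 59*(-7534140) = -444514260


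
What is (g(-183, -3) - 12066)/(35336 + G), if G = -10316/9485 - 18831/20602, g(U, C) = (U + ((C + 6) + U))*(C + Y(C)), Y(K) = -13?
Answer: -1222875592260/6904615557653 ≈ -0.17711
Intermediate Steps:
g(U, C) = (-13 + C)*(6 + C + 2*U) (g(U, C) = (U + ((C + 6) + U))*(C - 13) = (U + ((6 + C) + U))*(-13 + C) = (U + (6 + C + U))*(-13 + C) = (6 + C + 2*U)*(-13 + C) = (-13 + C)*(6 + C + 2*U))
G = -391142267/195409970 (G = -10316*1/9485 - 18831*1/20602 = -10316/9485 - 18831/20602 = -391142267/195409970 ≈ -2.0016)
(g(-183, -3) - 12066)/(35336 + G) = ((-78 + (-3)² - 26*(-183) - 7*(-3) + 2*(-3)*(-183)) - 12066)/(35336 - 391142267/195409970) = ((-78 + 9 + 4758 + 21 + 1098) - 12066)/(6904615557653/195409970) = (5808 - 12066)*(195409970/6904615557653) = -6258*195409970/6904615557653 = -1222875592260/6904615557653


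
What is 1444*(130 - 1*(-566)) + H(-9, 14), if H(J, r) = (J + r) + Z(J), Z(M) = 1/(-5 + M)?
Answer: 14070405/14 ≈ 1.0050e+6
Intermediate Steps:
H(J, r) = J + r + 1/(-5 + J) (H(J, r) = (J + r) + 1/(-5 + J) = J + r + 1/(-5 + J))
1444*(130 - 1*(-566)) + H(-9, 14) = 1444*(130 - 1*(-566)) + (1 + (-5 - 9)*(-9 + 14))/(-5 - 9) = 1444*(130 + 566) + (1 - 14*5)/(-14) = 1444*696 - (1 - 70)/14 = 1005024 - 1/14*(-69) = 1005024 + 69/14 = 14070405/14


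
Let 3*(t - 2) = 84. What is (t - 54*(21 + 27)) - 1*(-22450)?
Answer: 19888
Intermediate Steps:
t = 30 (t = 2 + (⅓)*84 = 2 + 28 = 30)
(t - 54*(21 + 27)) - 1*(-22450) = (30 - 54*(21 + 27)) - 1*(-22450) = (30 - 54*48) + 22450 = (30 - 2592) + 22450 = -2562 + 22450 = 19888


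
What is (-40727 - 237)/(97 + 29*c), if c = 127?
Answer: -1463/135 ≈ -10.837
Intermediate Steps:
(-40727 - 237)/(97 + 29*c) = (-40727 - 237)/(97 + 29*127) = -40964/(97 + 3683) = -40964/3780 = -40964*1/3780 = -1463/135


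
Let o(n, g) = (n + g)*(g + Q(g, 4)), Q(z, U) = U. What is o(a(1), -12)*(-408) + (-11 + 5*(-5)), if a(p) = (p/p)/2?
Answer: -37572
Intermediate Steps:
a(p) = ½ (a(p) = 1*(½) = ½)
o(n, g) = (4 + g)*(g + n) (o(n, g) = (n + g)*(g + 4) = (g + n)*(4 + g) = (4 + g)*(g + n))
o(a(1), -12)*(-408) + (-11 + 5*(-5)) = ((-12)² + 4*(-12) + 4*(½) - 12*½)*(-408) + (-11 + 5*(-5)) = (144 - 48 + 2 - 6)*(-408) + (-11 - 25) = 92*(-408) - 36 = -37536 - 36 = -37572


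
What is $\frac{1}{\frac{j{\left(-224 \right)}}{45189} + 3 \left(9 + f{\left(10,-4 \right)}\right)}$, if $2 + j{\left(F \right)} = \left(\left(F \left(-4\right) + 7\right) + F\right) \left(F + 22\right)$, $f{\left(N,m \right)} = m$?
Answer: $\frac{5021}{60075} \approx 0.083579$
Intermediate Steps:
$j{\left(F \right)} = -2 + \left(7 - 3 F\right) \left(22 + F\right)$ ($j{\left(F \right)} = -2 + \left(\left(F \left(-4\right) + 7\right) + F\right) \left(F + 22\right) = -2 + \left(\left(- 4 F + 7\right) + F\right) \left(22 + F\right) = -2 + \left(\left(7 - 4 F\right) + F\right) \left(22 + F\right) = -2 + \left(7 - 3 F\right) \left(22 + F\right)$)
$\frac{1}{\frac{j{\left(-224 \right)}}{45189} + 3 \left(9 + f{\left(10,-4 \right)}\right)} = \frac{1}{\frac{152 - -13216 - 3 \left(-224\right)^{2}}{45189} + 3 \left(9 - 4\right)} = \frac{1}{\left(152 + 13216 - 150528\right) \frac{1}{45189} + 3 \cdot 5} = \frac{1}{\left(152 + 13216 - 150528\right) \frac{1}{45189} + 15} = \frac{1}{\left(-137160\right) \frac{1}{45189} + 15} = \frac{1}{- \frac{15240}{5021} + 15} = \frac{1}{\frac{60075}{5021}} = \frac{5021}{60075}$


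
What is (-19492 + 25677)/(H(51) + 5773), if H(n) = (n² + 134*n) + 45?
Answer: 6185/15253 ≈ 0.40549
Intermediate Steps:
H(n) = 45 + n² + 134*n
(-19492 + 25677)/(H(51) + 5773) = (-19492 + 25677)/((45 + 51² + 134*51) + 5773) = 6185/((45 + 2601 + 6834) + 5773) = 6185/(9480 + 5773) = 6185/15253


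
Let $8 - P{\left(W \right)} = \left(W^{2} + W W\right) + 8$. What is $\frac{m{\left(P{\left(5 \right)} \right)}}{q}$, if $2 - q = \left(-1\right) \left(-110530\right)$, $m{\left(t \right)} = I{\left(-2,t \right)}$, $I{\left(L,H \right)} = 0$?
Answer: $0$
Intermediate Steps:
$P{\left(W \right)} = - 2 W^{2}$ ($P{\left(W \right)} = 8 - \left(\left(W^{2} + W W\right) + 8\right) = 8 - \left(\left(W^{2} + W^{2}\right) + 8\right) = 8 - \left(2 W^{2} + 8\right) = 8 - \left(8 + 2 W^{2}\right) = - 2 W^{2}$)
$m{\left(t \right)} = 0$
$q = -110528$ ($q = 2 - \left(-1\right) \left(-110530\right) = 2 - 110530 = -110528$)
$\frac{m{\left(P{\left(5 \right)} \right)}}{q} = \frac{0}{-110528} = 0 \left(- \frac{1}{110528}\right) = 0$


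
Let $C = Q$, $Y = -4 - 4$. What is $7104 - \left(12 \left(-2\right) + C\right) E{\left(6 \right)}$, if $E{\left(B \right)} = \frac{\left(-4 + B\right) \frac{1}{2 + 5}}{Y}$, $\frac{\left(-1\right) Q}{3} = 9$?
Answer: $\frac{198861}{28} \approx 7102.2$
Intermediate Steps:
$Y = -8$ ($Y = -4 - 4 = -8$)
$Q = -27$ ($Q = \left(-3\right) 9 = -27$)
$C = -27$
$E{\left(B \right)} = \frac{1}{14} - \frac{B}{56}$ ($E{\left(B \right)} = \frac{\left(-4 + B\right) \frac{1}{2 + 5}}{-8} = \frac{-4 + B}{7} \left(- \frac{1}{8}\right) = \left(-4 + B\right) \frac{1}{7} \left(- \frac{1}{8}\right) = \left(- \frac{4}{7} + \frac{B}{7}\right) \left(- \frac{1}{8}\right) = \frac{1}{14} - \frac{B}{56}$)
$7104 - \left(12 \left(-2\right) + C\right) E{\left(6 \right)} = 7104 - \left(12 \left(-2\right) - 27\right) \left(\frac{1}{14} - \frac{3}{28}\right) = 7104 - \left(-24 - 27\right) \left(\frac{1}{14} - \frac{3}{28}\right) = 7104 - \left(-51\right) \left(- \frac{1}{28}\right) = 7104 - \frac{51}{28} = \frac{198861}{28}$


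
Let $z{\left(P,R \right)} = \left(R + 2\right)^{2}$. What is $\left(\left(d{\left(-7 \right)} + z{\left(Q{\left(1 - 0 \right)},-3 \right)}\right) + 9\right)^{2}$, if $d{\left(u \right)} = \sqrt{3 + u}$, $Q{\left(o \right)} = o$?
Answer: $96 + 40 i \approx 96.0 + 40.0 i$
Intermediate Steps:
$z{\left(P,R \right)} = \left(2 + R\right)^{2}$
$\left(\left(d{\left(-7 \right)} + z{\left(Q{\left(1 - 0 \right)},-3 \right)}\right) + 9\right)^{2} = \left(\left(\sqrt{3 - 7} + \left(2 - 3\right)^{2}\right) + 9\right)^{2} = \left(\left(\sqrt{-4} + \left(-1\right)^{2}\right) + 9\right)^{2} = \left(\left(2 i + 1\right) + 9\right)^{2} = \left(\left(1 + 2 i\right) + 9\right)^{2} = \left(10 + 2 i\right)^{2}$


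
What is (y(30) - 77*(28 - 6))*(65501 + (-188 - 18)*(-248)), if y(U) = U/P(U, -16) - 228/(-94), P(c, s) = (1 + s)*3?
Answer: -9272944978/47 ≈ -1.9730e+8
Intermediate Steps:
P(c, s) = 3 + 3*s
y(U) = 114/47 - U/45 (y(U) = U/(3 + 3*(-16)) - 228/(-94) = U/(3 - 48) - 228*(-1/94) = U/(-45) + 114/47 = U*(-1/45) + 114/47 = -U/45 + 114/47 = 114/47 - U/45)
(y(30) - 77*(28 - 6))*(65501 + (-188 - 18)*(-248)) = ((114/47 - 1/45*30) - 77*(28 - 6))*(65501 + (-188 - 18)*(-248)) = ((114/47 - ⅔) - 77*22)*(65501 - 206*(-248)) = (248/141 - 1694)*(65501 + 51088) = -238606/141*116589 = -9272944978/47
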